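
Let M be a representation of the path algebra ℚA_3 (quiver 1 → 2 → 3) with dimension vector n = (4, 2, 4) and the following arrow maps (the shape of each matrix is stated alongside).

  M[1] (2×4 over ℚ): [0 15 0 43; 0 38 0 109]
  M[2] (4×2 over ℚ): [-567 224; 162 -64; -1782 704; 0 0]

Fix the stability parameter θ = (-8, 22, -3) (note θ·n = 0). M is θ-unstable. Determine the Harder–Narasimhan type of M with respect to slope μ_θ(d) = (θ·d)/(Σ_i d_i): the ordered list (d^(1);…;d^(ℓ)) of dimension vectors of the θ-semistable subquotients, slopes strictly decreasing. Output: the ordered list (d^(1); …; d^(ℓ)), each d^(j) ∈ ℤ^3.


Via rank(M_{q-1}∘⋯∘M_p): M ≅ I[1,1]^2, I[1,2], I[1,3], I[3,3]^3.
μ_θ-semistable layers: μ^(1)=22; μ^(2)=19/2; μ^(3)=-3; μ^(4)=-8

((0, 1, 0); (0, 1, 1); (0, 0, 3); (4, 0, 0))


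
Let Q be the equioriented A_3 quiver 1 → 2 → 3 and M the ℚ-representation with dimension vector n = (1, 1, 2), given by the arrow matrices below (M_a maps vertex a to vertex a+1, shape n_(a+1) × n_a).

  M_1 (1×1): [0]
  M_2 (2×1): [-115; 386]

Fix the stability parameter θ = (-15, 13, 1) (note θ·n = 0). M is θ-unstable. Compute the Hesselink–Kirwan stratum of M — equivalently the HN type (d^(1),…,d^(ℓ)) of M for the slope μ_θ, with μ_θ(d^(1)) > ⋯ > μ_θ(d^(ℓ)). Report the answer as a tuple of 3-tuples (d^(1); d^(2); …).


Interval decomposition of M: I[1,1], I[2,3], I[3,3].
HN type (ℓ=3): μ^(1)=7; μ^(2)=1; μ^(3)=-15

((0, 1, 1); (0, 0, 1); (1, 0, 0))


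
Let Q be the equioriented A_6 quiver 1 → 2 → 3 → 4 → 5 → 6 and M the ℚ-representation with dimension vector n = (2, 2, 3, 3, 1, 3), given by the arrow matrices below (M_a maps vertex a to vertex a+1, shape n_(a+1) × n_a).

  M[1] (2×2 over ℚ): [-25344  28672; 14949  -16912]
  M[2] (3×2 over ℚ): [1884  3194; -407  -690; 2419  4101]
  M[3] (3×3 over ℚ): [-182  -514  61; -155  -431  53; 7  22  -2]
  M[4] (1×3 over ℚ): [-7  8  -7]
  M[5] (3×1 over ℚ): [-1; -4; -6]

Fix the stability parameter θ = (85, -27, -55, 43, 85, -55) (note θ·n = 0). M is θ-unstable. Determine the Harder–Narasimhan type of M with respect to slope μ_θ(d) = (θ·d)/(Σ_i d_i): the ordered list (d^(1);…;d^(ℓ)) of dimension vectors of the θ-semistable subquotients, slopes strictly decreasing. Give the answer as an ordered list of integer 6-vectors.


Via rank(M_{q-1}∘⋯∘M_p): M ≅ I[1,1], I[1,6], I[2,4], I[3,4], I[6,6]^2.
μ_θ-semistable layers: μ^(1)=85; μ^(2)=43; μ^(3)=73/3; μ^(4)=1; μ^(5)=-41; μ^(6)=-55

((1, 0, 0, 0, 0, 0); (0, 0, 0, 2, 0, 0); (0, 0, 0, 1, 1, 1); (1, 1, 1, 0, 0, 0); (0, 1, 1, 0, 0, 0); (0, 0, 1, 0, 0, 2))


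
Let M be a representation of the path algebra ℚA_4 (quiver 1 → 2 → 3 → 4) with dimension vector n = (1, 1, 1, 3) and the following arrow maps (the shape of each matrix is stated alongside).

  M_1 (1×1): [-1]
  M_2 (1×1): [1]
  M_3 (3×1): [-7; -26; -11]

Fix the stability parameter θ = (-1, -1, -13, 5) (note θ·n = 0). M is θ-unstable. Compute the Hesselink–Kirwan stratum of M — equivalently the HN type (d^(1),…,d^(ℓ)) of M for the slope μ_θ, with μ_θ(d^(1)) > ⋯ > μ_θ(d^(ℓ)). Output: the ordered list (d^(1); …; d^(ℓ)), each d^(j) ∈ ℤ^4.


Via rank(M_{q-1}∘⋯∘M_p): M ≅ I[1,4], I[4,4]^2.
μ_θ-semistable layers: μ^(1)=5; μ^(2)=-5

((0, 0, 0, 3); (1, 1, 1, 0))


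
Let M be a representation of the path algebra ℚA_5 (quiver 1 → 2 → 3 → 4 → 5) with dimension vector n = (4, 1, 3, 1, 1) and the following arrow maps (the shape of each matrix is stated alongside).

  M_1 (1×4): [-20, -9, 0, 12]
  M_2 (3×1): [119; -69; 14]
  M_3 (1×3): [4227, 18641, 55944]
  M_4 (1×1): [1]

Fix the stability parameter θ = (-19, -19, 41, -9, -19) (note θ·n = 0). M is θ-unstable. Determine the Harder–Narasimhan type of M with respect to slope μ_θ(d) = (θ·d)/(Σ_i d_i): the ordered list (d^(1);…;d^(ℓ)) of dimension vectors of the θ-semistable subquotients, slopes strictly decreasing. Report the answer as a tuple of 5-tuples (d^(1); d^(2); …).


Via rank(M_{q-1}∘⋯∘M_p): M ≅ I[1,1]^3, I[1,3], I[3,3], I[3,5].
μ_θ-semistable layers: μ^(1)=41; μ^(2)=13/3; μ^(3)=-19

((0, 0, 2, 0, 0); (0, 0, 1, 1, 1); (4, 1, 0, 0, 0))


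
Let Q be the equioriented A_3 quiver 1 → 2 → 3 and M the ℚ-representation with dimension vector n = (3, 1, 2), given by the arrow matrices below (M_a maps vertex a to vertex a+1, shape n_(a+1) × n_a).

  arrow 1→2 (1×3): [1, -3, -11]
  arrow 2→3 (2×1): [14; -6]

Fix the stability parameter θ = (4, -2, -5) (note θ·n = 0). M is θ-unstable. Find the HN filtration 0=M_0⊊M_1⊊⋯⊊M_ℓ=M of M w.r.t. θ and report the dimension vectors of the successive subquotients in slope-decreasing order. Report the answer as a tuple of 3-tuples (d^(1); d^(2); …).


Barcode: M ≅ I[1,1]^2, I[1,3], I[3,3]. HN layers by μ_θ (3 steps, strictly decreasing):
  μ^(1)=4; μ^(2)=-1; μ^(3)=-5

((2, 0, 0); (1, 1, 1); (0, 0, 1))


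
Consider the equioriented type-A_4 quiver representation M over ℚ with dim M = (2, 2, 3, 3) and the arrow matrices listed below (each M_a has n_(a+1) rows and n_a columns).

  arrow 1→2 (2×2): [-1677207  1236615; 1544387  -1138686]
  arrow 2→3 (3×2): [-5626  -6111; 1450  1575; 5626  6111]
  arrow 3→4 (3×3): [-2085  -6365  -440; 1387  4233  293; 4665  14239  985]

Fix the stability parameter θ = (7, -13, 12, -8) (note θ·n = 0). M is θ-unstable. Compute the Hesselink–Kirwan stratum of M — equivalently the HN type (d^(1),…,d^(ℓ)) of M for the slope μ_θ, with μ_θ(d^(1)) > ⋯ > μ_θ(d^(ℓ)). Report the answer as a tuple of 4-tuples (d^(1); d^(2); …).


Barcode: M ≅ I[1,2], I[1,4], I[3,3], I[3,4], I[4,4]. HN layers by μ_θ (4 steps, strictly decreasing):
  μ^(1)=12; μ^(2)=2; μ^(3)=-3; μ^(4)=-8

((0, 0, 1, 0); (0, 0, 2, 2); (2, 2, 0, 0); (0, 0, 0, 1))


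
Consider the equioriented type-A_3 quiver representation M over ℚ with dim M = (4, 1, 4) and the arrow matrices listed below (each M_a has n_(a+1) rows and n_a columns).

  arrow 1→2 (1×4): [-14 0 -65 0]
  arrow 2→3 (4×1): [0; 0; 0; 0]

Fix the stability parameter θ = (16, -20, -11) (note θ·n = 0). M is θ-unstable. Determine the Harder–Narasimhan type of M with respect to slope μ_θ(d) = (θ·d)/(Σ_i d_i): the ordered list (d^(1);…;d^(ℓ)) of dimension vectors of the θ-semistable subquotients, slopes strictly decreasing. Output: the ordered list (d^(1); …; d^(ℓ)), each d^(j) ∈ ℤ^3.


Interval decomposition of M: I[1,1]^3, I[1,2], I[3,3]^4.
HN type (ℓ=3): μ^(1)=16; μ^(2)=-2; μ^(3)=-11

((3, 0, 0); (1, 1, 0); (0, 0, 4))


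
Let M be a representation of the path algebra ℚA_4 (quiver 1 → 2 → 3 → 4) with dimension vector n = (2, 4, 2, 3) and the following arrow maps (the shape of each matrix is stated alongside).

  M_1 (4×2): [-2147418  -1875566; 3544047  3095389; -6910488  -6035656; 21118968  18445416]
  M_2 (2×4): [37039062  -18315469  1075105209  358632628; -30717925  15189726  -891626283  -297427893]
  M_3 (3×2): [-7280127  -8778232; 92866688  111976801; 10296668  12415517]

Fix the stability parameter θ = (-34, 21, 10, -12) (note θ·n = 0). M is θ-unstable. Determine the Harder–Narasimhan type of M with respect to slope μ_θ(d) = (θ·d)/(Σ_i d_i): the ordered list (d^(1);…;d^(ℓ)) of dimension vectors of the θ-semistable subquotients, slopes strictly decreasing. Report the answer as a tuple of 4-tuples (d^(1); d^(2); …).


Via rank(M_{q-1}∘⋯∘M_p): M ≅ I[1,1], I[1,4], I[2,2]^2, I[2,4], I[4,4].
μ_θ-semistable layers: μ^(1)=21; μ^(2)=19/3; μ^(3)=-12; μ^(4)=-34

((0, 2, 0, 0); (0, 2, 2, 2); (0, 0, 0, 1); (2, 0, 0, 0))


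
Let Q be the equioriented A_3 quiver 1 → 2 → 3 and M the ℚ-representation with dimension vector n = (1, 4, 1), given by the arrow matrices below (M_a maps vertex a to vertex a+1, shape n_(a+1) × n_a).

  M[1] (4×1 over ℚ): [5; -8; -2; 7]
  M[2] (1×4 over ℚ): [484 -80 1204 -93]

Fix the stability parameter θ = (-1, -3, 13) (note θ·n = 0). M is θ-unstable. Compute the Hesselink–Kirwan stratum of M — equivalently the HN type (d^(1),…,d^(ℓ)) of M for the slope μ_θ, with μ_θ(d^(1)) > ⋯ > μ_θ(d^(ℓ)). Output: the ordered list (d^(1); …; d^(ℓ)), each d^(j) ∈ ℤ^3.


Via rank(M_{q-1}∘⋯∘M_p): M ≅ I[1,3], I[2,2]^3.
μ_θ-semistable layers: μ^(1)=13; μ^(2)=-2; μ^(3)=-3

((0, 0, 1); (1, 1, 0); (0, 3, 0))


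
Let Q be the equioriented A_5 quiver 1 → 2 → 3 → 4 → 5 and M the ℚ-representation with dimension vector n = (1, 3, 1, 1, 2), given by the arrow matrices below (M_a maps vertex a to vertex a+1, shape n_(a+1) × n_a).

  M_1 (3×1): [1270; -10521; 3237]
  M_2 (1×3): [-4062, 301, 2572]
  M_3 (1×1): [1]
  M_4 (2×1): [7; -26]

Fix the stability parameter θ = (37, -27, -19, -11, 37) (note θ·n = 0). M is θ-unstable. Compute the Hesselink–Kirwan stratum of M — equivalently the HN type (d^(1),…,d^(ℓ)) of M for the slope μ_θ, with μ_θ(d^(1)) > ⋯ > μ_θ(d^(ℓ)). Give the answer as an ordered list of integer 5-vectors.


Interval decomposition of M: I[1,5], I[2,2]^2, I[5,5].
HN type (ℓ=3): μ^(1)=37; μ^(2)=-5; μ^(3)=-27

((0, 0, 0, 0, 2); (1, 1, 1, 1, 0); (0, 2, 0, 0, 0))


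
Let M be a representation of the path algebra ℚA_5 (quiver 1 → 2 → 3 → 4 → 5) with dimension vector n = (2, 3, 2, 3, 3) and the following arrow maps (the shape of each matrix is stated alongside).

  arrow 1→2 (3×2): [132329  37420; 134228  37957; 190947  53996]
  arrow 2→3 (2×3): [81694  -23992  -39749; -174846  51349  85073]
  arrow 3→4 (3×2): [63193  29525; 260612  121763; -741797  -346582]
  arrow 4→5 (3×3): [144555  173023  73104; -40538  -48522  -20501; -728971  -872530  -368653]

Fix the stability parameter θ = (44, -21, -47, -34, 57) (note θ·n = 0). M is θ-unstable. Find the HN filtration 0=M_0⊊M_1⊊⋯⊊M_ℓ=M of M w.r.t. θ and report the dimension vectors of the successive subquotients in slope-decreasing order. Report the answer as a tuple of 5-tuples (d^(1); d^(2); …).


Interval decomposition of M: I[1,5]^2, I[2,2], I[4,5].
HN type (ℓ=4): μ^(1)=57; μ^(2)=-29/2; μ^(3)=-21; μ^(4)=-34

((0, 0, 0, 0, 3); (2, 2, 2, 2, 0); (0, 1, 0, 0, 0); (0, 0, 0, 1, 0))


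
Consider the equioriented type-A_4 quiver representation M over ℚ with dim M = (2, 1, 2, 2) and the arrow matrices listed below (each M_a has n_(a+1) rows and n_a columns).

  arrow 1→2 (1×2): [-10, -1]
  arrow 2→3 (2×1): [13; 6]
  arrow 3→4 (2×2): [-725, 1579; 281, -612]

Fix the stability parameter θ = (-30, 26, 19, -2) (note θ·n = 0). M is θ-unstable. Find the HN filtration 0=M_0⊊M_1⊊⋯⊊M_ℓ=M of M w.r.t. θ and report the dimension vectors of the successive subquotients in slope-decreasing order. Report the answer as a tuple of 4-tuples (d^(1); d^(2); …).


Barcode: M ≅ I[1,1], I[1,4], I[3,4]. HN layers by μ_θ (3 steps, strictly decreasing):
  μ^(1)=43/3; μ^(2)=17/2; μ^(3)=-30

((0, 1, 1, 1); (0, 0, 1, 1); (2, 0, 0, 0))


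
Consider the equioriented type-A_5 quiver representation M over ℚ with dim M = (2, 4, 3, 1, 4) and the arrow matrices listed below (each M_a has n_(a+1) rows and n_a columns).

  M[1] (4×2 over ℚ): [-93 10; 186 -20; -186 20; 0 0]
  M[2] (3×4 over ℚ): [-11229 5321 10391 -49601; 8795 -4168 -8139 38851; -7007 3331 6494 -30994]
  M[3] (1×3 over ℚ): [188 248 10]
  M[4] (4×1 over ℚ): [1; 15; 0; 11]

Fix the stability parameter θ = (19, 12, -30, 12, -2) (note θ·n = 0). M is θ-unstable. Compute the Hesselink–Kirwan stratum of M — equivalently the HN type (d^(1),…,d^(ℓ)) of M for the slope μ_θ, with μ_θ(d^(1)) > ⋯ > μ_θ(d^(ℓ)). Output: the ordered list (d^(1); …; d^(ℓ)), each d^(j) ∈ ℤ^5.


Barcode: M ≅ I[1,1], I[1,5], I[2,2], I[2,3]^2, I[5,5]^3. HN layers by μ_θ (6 steps, strictly decreasing):
  μ^(1)=19; μ^(2)=12; μ^(3)=5; μ^(4)=1/3; μ^(5)=-2; μ^(6)=-9

((1, 0, 0, 0, 0); (0, 1, 0, 0, 0); (0, 0, 0, 1, 1); (1, 1, 1, 0, 0); (0, 0, 0, 0, 3); (0, 2, 2, 0, 0))


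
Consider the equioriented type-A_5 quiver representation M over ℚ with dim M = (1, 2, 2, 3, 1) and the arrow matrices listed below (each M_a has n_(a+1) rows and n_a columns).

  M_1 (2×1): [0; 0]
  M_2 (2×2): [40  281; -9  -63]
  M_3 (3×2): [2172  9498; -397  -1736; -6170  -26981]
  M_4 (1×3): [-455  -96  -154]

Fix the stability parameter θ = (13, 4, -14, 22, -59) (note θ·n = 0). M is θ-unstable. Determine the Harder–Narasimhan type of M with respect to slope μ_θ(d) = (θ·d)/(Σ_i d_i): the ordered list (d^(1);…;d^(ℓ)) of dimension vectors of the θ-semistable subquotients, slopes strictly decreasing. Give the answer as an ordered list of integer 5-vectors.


Barcode: M ≅ I[1,1], I[2,4], I[2,5], I[4,4]. HN layers by μ_θ (4 steps, strictly decreasing):
  μ^(1)=22; μ^(2)=13; μ^(3)=-5; μ^(4)=-47/4

((0, 0, 0, 2, 0); (1, 0, 0, 0, 0); (0, 1, 1, 0, 0); (0, 1, 1, 1, 1))


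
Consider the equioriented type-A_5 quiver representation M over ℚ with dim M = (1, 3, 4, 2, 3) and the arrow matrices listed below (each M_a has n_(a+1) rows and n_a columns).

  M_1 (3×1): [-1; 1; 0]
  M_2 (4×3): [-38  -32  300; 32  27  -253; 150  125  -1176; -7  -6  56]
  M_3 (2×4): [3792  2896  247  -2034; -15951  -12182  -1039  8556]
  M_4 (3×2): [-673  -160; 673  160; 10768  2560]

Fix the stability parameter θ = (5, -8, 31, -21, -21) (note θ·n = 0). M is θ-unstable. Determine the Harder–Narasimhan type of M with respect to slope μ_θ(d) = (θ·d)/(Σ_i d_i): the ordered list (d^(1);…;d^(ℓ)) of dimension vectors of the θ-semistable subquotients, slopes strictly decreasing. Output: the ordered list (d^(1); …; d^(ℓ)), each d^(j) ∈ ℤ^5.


Interval decomposition of M: I[1,5], I[2,3], I[2,4], I[3,3], I[5,5]^2.
HN type (ℓ=5): μ^(1)=31; μ^(2)=5; μ^(3)=-14/5; μ^(4)=-8; μ^(5)=-21

((0, 0, 2, 0, 0); (0, 0, 1, 1, 0); (1, 1, 1, 1, 1); (0, 2, 0, 0, 0); (0, 0, 0, 0, 2))


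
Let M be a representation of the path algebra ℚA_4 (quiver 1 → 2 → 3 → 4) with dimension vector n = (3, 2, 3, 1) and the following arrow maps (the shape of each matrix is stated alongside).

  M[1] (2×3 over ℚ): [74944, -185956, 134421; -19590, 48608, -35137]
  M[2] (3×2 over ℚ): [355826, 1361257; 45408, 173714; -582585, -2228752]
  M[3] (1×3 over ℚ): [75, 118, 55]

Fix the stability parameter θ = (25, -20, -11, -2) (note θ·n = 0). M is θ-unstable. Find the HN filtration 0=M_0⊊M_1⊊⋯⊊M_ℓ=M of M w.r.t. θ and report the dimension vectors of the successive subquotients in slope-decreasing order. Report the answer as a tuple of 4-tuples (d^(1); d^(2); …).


Via rank(M_{q-1}∘⋯∘M_p): M ≅ I[1,1], I[1,3], I[1,4], I[3,3].
μ_θ-semistable layers: μ^(1)=25; μ^(2)=-2; μ^(3)=-11

((1, 0, 0, 0); (2, 2, 2, 1); (0, 0, 1, 0))


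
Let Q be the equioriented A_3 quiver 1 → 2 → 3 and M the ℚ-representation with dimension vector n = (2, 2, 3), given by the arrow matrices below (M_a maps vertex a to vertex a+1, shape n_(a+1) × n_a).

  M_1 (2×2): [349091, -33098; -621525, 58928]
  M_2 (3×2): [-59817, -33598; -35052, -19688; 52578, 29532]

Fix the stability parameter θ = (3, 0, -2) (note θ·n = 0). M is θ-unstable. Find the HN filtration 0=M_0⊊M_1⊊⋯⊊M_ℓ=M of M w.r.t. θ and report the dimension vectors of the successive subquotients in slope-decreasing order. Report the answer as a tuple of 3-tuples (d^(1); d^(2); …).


Interval decomposition of M: I[1,2], I[1,3], I[3,3]^2.
HN type (ℓ=3): μ^(1)=3/2; μ^(2)=1/3; μ^(3)=-2

((1, 1, 0); (1, 1, 1); (0, 0, 2))


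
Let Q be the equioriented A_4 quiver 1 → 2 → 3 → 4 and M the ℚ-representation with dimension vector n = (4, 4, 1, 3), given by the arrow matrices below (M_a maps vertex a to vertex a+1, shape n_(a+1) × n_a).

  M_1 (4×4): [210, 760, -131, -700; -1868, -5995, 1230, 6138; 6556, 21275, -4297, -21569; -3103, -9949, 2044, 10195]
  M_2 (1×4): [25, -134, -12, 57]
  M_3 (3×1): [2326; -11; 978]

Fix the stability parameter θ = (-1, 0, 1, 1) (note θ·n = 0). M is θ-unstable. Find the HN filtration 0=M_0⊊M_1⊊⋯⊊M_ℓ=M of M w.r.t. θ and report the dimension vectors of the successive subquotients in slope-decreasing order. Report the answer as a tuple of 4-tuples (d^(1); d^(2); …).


Interval decomposition of M: I[1,2]^3, I[1,4], I[4,4]^2.
HN type (ℓ=3): μ^(1)=1; μ^(2)=0; μ^(3)=-1

((0, 0, 1, 3); (0, 4, 0, 0); (4, 0, 0, 0))


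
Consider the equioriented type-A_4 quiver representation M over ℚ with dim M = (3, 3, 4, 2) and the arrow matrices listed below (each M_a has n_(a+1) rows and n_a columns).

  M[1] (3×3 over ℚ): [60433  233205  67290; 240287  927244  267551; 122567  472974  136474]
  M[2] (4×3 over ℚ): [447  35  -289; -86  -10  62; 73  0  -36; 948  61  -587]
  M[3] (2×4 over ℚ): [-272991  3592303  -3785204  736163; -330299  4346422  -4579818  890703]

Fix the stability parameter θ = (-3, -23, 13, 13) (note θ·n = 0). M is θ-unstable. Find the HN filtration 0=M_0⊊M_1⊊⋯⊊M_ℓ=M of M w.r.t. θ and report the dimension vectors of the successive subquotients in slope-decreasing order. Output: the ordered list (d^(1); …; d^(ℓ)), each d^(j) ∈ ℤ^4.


Barcode: M ≅ I[1,2], I[1,4]^2, I[3,3]^2. HN layers by μ_θ (2 steps, strictly decreasing):
  μ^(1)=13; μ^(2)=-13

((0, 0, 4, 2); (3, 3, 0, 0))


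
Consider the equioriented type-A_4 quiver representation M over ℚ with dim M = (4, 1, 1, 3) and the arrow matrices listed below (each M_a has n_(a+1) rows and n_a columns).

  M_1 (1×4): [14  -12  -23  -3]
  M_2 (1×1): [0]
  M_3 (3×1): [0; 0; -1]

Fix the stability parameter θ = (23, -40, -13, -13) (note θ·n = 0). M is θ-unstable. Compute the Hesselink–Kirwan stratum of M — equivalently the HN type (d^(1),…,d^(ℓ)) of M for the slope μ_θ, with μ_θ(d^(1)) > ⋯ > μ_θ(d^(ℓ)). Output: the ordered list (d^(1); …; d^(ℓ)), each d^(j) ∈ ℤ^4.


Interval decomposition of M: I[1,1]^3, I[1,2], I[3,4], I[4,4]^2.
HN type (ℓ=3): μ^(1)=23; μ^(2)=-17/2; μ^(3)=-13

((3, 0, 0, 0); (1, 1, 0, 0); (0, 0, 1, 3))


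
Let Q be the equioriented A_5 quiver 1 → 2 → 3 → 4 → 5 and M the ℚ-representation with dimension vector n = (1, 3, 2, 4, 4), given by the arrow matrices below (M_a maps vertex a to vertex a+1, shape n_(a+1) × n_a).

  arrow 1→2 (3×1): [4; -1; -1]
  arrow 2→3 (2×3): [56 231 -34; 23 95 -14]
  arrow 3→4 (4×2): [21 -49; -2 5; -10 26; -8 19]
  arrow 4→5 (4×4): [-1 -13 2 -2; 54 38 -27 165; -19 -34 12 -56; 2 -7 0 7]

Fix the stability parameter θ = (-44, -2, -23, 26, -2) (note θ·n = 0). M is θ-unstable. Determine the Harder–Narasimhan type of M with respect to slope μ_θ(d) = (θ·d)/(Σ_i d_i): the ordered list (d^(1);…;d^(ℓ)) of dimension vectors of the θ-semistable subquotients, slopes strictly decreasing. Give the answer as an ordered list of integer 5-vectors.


Via rank(M_{q-1}∘⋯∘M_p): M ≅ I[1,5], I[2,2], I[2,5], I[4,5]^2.
μ_θ-semistable layers: μ^(1)=12; μ^(2)=-2; μ^(3)=-25/2; μ^(4)=-44

((0, 0, 0, 4, 4); (0, 1, 0, 0, 0); (0, 2, 2, 0, 0); (1, 0, 0, 0, 0))


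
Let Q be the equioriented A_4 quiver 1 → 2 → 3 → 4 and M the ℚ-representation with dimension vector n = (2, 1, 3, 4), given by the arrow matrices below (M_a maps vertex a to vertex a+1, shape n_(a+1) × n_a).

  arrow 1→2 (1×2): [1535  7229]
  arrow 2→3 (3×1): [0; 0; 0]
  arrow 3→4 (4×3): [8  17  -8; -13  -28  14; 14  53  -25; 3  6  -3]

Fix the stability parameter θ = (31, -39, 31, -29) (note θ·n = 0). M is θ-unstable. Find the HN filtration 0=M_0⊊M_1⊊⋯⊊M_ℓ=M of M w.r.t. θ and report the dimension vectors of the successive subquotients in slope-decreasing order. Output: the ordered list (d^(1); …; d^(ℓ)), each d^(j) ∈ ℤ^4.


Via rank(M_{q-1}∘⋯∘M_p): M ≅ I[1,1], I[1,2], I[3,4]^3, I[4,4].
μ_θ-semistable layers: μ^(1)=31; μ^(2)=1; μ^(3)=-4; μ^(4)=-29

((1, 0, 0, 0); (0, 0, 3, 3); (1, 1, 0, 0); (0, 0, 0, 1))


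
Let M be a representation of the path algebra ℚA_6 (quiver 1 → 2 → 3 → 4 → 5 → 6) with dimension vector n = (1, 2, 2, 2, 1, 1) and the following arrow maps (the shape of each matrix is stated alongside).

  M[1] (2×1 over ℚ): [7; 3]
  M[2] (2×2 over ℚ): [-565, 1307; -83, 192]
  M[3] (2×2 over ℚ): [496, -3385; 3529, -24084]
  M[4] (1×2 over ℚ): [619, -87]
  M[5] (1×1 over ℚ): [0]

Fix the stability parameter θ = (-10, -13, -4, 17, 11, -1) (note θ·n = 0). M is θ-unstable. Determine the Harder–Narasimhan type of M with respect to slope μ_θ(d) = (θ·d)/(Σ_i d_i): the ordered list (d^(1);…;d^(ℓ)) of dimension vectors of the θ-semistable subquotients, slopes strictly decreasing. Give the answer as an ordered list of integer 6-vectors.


Barcode: M ≅ I[1,5], I[2,4], I[6,6]. HN layers by μ_θ (6 steps, strictly decreasing):
  μ^(1)=17; μ^(2)=14; μ^(3)=-1; μ^(4)=-4; μ^(5)=-23/2; μ^(6)=-13

((0, 0, 0, 1, 0, 0); (0, 0, 0, 1, 1, 0); (0, 0, 0, 0, 0, 1); (0, 0, 2, 0, 0, 0); (1, 1, 0, 0, 0, 0); (0, 1, 0, 0, 0, 0))


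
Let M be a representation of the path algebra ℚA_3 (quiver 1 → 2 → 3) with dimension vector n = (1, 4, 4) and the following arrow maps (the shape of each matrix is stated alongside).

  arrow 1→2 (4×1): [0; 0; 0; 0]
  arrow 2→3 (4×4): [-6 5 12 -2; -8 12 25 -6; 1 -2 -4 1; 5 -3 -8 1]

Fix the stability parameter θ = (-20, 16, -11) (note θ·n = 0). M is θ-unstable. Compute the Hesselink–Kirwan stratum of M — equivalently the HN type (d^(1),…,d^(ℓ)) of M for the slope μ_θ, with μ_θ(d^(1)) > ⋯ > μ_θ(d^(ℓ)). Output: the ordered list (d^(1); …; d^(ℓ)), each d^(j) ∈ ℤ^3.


Via rank(M_{q-1}∘⋯∘M_p): M ≅ I[1,1], I[2,2], I[2,3]^3, I[3,3].
μ_θ-semistable layers: μ^(1)=16; μ^(2)=5/2; μ^(3)=-11; μ^(4)=-20

((0, 1, 0); (0, 3, 3); (0, 0, 1); (1, 0, 0))


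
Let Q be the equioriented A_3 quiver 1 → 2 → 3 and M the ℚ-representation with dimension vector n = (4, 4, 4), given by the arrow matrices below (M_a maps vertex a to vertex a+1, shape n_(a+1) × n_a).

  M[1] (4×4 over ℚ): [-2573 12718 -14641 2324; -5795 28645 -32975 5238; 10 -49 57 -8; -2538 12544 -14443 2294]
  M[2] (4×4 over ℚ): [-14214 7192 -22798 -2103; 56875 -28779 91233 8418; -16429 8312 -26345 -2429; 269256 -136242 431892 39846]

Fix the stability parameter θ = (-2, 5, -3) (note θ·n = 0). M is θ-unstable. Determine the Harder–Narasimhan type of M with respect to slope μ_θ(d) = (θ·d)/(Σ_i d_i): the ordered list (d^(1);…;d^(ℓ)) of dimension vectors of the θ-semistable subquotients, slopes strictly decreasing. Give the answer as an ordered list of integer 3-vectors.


Interval decomposition of M: I[1,2], I[1,3]^3, I[3,3].
HN type (ℓ=4): μ^(1)=5; μ^(2)=1; μ^(3)=-2; μ^(4)=-3

((0, 1, 0); (0, 3, 3); (4, 0, 0); (0, 0, 1))


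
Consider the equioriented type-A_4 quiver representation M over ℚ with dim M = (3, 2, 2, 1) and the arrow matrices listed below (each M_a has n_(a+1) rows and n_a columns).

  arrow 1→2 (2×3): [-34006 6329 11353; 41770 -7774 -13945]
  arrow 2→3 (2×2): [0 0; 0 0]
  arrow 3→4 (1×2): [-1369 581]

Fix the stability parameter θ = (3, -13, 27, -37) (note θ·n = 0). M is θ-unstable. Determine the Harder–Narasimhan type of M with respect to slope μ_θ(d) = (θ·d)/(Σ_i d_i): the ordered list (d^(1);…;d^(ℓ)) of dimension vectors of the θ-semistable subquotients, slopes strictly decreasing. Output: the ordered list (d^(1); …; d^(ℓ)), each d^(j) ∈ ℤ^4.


Interval decomposition of M: I[1,1], I[1,2]^2, I[3,3], I[3,4].
HN type (ℓ=3): μ^(1)=27; μ^(2)=3; μ^(3)=-5

((0, 0, 1, 0); (1, 0, 0, 0); (2, 2, 1, 1))


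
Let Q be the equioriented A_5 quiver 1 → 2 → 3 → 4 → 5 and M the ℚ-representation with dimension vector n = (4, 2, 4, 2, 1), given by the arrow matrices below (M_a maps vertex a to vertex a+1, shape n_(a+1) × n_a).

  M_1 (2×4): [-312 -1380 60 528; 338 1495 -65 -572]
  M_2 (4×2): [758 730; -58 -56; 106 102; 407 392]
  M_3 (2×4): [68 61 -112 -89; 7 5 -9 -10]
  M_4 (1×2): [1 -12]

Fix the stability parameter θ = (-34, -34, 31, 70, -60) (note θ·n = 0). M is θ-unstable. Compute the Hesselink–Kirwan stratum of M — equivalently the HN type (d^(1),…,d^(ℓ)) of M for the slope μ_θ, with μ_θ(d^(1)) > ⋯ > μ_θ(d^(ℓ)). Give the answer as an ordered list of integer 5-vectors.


Barcode: M ≅ I[1,1]^3, I[1,5], I[2,4], I[3,3]^2. HN layers by μ_θ (4 steps, strictly decreasing):
  μ^(1)=70; μ^(2)=31; μ^(3)=41/3; μ^(4)=-34

((0, 0, 0, 1, 0); (0, 0, 3, 0, 0); (0, 0, 1, 1, 1); (4, 2, 0, 0, 0))


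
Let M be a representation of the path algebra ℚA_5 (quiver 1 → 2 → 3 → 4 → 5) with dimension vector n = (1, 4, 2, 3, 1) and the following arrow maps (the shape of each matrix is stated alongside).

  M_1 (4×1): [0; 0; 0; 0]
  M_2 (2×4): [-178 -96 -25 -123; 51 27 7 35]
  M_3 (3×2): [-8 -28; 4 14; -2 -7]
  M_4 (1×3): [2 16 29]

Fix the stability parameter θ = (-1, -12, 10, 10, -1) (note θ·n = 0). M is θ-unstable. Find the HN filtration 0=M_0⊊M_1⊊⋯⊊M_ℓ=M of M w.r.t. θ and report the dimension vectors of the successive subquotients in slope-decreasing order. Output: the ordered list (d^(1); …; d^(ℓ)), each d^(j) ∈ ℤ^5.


Interval decomposition of M: I[1,1], I[2,2]^2, I[2,3], I[2,5], I[4,4]^2.
HN type (ℓ=4): μ^(1)=10; μ^(2)=19/3; μ^(3)=-1; μ^(4)=-12

((0, 0, 1, 2, 0); (0, 0, 1, 1, 1); (1, 0, 0, 0, 0); (0, 4, 0, 0, 0))


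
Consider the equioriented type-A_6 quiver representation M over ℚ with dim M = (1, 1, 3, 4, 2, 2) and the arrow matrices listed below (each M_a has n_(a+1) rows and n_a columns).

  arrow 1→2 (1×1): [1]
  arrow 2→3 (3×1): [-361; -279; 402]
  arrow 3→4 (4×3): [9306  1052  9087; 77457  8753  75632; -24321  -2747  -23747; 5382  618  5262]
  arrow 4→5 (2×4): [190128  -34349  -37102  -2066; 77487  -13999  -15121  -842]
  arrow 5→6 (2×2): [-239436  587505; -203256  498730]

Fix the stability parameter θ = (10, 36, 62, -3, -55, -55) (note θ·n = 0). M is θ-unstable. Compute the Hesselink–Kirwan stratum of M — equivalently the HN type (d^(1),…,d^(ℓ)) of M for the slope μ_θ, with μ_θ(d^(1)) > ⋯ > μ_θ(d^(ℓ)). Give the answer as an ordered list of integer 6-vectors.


Interval decomposition of M: I[1,3], I[3,4], I[3,5], I[4,4], I[4,6], I[6,6].
HN type (ℓ=8): μ^(1)=62; μ^(2)=36; μ^(3)=59/2; μ^(4)=10; μ^(5)=4/3; μ^(6)=-3; μ^(7)=-113/3; μ^(8)=-55

((0, 0, 1, 0, 0, 0); (0, 1, 0, 0, 0, 0); (0, 0, 1, 1, 0, 0); (1, 0, 0, 0, 0, 0); (0, 0, 1, 1, 1, 0); (0, 0, 0, 1, 0, 0); (0, 0, 0, 1, 1, 1); (0, 0, 0, 0, 0, 1))


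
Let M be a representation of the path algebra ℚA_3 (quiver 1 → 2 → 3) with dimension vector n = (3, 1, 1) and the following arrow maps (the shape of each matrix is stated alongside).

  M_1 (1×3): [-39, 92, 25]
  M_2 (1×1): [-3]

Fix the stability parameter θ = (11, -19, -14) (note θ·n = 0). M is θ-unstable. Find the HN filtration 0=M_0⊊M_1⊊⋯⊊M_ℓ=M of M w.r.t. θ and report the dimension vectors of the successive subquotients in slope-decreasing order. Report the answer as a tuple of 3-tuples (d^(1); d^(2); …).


Barcode: M ≅ I[1,1]^2, I[1,3]. HN layers by μ_θ (2 steps, strictly decreasing):
  μ^(1)=11; μ^(2)=-22/3

((2, 0, 0); (1, 1, 1))


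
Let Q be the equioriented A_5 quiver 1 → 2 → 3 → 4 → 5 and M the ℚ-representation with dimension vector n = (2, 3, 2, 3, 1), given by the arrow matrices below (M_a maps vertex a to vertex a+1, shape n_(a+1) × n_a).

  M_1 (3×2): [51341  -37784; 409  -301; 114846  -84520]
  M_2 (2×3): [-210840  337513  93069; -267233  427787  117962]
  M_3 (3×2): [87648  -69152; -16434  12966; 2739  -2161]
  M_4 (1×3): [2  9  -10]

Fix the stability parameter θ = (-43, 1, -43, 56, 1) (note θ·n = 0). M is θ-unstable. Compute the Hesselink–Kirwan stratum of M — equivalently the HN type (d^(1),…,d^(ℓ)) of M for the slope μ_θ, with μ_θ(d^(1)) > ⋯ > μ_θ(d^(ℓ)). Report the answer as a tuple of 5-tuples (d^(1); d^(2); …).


Interval decomposition of M: I[1,3], I[1,4], I[2,2], I[4,4], I[4,5].
HN type (ℓ=5): μ^(1)=56; μ^(2)=57/2; μ^(3)=1; μ^(4)=-21; μ^(5)=-43

((0, 0, 0, 2, 0); (0, 0, 0, 1, 1); (0, 1, 0, 0, 0); (0, 2, 2, 0, 0); (2, 0, 0, 0, 0))


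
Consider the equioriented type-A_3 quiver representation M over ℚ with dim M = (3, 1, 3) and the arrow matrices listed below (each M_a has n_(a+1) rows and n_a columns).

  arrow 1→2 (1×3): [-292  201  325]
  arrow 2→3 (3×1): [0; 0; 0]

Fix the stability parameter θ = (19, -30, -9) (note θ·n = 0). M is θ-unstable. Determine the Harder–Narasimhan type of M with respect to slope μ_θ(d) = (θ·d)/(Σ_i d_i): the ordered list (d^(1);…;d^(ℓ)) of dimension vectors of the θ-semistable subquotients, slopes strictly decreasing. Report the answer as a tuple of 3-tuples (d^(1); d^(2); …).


Interval decomposition of M: I[1,1]^2, I[1,2], I[3,3]^3.
HN type (ℓ=3): μ^(1)=19; μ^(2)=-11/2; μ^(3)=-9

((2, 0, 0); (1, 1, 0); (0, 0, 3))


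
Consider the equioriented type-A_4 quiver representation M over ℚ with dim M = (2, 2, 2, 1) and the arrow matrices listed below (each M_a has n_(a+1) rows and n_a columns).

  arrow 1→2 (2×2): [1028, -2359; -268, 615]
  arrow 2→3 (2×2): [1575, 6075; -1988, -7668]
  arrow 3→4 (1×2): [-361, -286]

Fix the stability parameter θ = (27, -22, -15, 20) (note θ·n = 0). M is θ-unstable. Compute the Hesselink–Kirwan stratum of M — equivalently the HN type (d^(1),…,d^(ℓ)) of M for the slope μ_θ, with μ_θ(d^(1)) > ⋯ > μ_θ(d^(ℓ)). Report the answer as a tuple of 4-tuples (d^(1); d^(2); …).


Via rank(M_{q-1}∘⋯∘M_p): M ≅ I[1,2], I[1,4], I[3,3].
μ_θ-semistable layers: μ^(1)=20; μ^(2)=5/2; μ^(3)=-10/3; μ^(4)=-15

((0, 0, 0, 1); (1, 1, 0, 0); (1, 1, 1, 0); (0, 0, 1, 0))


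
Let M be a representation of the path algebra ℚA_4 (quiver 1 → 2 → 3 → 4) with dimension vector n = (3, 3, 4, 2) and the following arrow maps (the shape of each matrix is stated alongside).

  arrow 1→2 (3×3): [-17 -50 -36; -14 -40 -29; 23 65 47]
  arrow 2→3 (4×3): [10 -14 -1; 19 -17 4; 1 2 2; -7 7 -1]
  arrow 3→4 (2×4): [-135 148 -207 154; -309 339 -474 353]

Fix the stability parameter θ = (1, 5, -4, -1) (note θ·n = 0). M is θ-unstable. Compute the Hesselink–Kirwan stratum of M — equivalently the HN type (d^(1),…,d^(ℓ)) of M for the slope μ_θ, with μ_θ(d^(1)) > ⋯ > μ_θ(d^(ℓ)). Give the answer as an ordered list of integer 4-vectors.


Barcode: M ≅ I[1,3], I[1,4]^2, I[3,3]. HN layers by μ_θ (3 steps, strictly decreasing):
  μ^(1)=2/3; μ^(2)=1/4; μ^(3)=-4

((1, 1, 1, 0); (2, 2, 2, 2); (0, 0, 1, 0))


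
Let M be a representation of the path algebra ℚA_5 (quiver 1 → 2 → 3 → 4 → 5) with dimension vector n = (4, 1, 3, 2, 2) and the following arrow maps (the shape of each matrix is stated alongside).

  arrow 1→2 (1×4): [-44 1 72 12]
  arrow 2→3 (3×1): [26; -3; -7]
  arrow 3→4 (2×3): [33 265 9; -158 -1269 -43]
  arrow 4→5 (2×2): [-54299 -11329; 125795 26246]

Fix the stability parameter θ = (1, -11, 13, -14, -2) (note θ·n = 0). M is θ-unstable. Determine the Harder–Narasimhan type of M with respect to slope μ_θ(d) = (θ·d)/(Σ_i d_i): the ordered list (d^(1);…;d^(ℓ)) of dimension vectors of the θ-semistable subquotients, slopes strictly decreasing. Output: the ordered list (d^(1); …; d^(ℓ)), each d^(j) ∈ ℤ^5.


Via rank(M_{q-1}∘⋯∘M_p): M ≅ I[1,1]^3, I[1,3], I[3,5]^2.
μ_θ-semistable layers: μ^(1)=13; μ^(2)=1; μ^(3)=-1; μ^(4)=-5

((0, 0, 1, 0, 0); (3, 0, 0, 0, 0); (0, 0, 2, 2, 2); (1, 1, 0, 0, 0))


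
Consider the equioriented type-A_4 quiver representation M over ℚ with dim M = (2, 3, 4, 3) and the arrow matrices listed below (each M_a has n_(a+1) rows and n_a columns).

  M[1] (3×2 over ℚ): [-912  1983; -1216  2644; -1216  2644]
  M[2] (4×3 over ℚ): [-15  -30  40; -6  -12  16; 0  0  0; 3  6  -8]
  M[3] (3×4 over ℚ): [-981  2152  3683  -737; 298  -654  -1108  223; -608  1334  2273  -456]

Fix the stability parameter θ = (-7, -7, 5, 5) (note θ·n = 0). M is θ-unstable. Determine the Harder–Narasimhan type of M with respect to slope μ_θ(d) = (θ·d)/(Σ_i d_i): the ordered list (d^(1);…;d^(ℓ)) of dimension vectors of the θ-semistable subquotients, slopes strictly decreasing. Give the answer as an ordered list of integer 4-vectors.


Interval decomposition of M: I[1,1], I[1,4], I[2,2]^2, I[3,3], I[3,4]^2.
HN type (ℓ=2): μ^(1)=5; μ^(2)=-7

((0, 0, 4, 3); (2, 3, 0, 0))


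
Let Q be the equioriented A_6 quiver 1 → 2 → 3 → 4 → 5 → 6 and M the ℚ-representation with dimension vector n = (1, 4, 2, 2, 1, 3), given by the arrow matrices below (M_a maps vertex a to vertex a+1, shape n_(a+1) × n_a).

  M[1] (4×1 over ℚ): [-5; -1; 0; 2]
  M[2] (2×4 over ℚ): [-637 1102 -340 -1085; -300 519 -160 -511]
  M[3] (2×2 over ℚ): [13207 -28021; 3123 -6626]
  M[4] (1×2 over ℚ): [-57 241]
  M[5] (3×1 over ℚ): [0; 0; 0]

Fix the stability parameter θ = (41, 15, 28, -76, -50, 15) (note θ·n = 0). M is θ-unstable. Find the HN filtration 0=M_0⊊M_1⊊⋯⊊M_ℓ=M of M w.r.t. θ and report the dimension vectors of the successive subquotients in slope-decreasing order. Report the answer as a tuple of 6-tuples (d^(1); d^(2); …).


Barcode: M ≅ I[1,5], I[2,2]^2, I[2,4], I[6,6]^3. HN layers by μ_θ (3 steps, strictly decreasing):
  μ^(1)=15; μ^(2)=-42/5; μ^(3)=-11

((0, 2, 0, 0, 0, 3); (1, 1, 1, 1, 1, 0); (0, 1, 1, 1, 0, 0))


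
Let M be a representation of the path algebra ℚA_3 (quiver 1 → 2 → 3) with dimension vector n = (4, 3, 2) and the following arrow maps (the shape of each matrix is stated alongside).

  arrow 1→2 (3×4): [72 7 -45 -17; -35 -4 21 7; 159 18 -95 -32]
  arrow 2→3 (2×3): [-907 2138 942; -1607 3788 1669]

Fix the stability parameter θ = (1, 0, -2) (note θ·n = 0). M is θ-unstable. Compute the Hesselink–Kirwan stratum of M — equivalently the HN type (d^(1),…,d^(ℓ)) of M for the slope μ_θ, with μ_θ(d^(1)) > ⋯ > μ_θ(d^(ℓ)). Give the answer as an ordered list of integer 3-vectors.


Interval decomposition of M: I[1,1], I[1,2], I[1,3]^2.
HN type (ℓ=3): μ^(1)=1; μ^(2)=1/2; μ^(3)=-1/3

((1, 0, 0); (1, 1, 0); (2, 2, 2))


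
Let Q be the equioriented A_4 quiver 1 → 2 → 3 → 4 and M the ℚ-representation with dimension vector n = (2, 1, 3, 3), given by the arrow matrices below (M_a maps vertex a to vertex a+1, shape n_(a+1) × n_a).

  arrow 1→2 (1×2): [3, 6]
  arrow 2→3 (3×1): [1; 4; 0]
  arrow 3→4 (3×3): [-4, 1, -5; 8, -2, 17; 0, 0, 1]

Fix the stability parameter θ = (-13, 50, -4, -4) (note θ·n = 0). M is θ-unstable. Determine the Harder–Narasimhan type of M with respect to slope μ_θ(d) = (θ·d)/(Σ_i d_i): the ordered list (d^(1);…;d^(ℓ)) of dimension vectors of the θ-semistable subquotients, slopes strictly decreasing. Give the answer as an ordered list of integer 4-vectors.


Interval decomposition of M: I[1,1], I[1,3], I[3,4]^2, I[4,4].
HN type (ℓ=3): μ^(1)=23; μ^(2)=-4; μ^(3)=-13

((0, 1, 1, 0); (0, 0, 2, 3); (2, 0, 0, 0))


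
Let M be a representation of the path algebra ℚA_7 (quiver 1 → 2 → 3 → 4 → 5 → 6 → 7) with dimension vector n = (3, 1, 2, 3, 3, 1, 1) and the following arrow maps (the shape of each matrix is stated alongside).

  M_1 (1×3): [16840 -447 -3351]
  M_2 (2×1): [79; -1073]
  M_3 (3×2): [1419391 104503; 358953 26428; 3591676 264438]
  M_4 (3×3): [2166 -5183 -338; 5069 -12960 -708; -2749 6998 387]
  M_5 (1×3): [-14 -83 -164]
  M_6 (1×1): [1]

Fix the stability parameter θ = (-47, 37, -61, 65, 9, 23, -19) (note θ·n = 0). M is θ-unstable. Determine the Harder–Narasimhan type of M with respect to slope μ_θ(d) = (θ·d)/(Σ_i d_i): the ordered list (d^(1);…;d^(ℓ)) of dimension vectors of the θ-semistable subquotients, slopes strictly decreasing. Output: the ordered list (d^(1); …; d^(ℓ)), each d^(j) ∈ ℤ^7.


Interval decomposition of M: I[1,1]^2, I[1,5], I[3,7], I[4,5].
HN type (ℓ=5): μ^(1)=37; μ^(2)=39/2; μ^(3)=-12; μ^(4)=-47; μ^(5)=-61

((0, 0, 0, 2, 2, 0, 0); (0, 0, 0, 1, 1, 1, 1); (0, 1, 1, 0, 0, 0, 0); (3, 0, 0, 0, 0, 0, 0); (0, 0, 1, 0, 0, 0, 0))


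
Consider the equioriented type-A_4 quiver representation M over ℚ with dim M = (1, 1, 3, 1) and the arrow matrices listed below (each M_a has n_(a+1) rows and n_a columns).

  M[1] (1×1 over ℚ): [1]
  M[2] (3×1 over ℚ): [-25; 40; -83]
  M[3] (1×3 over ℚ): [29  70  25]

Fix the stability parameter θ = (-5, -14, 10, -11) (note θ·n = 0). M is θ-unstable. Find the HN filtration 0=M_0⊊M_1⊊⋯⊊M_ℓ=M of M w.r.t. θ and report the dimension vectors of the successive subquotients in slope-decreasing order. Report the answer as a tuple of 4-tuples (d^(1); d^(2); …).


Interval decomposition of M: I[1,3], I[3,3], I[3,4].
HN type (ℓ=3): μ^(1)=10; μ^(2)=-1/2; μ^(3)=-19/2

((0, 0, 2, 0); (0, 0, 1, 1); (1, 1, 0, 0))


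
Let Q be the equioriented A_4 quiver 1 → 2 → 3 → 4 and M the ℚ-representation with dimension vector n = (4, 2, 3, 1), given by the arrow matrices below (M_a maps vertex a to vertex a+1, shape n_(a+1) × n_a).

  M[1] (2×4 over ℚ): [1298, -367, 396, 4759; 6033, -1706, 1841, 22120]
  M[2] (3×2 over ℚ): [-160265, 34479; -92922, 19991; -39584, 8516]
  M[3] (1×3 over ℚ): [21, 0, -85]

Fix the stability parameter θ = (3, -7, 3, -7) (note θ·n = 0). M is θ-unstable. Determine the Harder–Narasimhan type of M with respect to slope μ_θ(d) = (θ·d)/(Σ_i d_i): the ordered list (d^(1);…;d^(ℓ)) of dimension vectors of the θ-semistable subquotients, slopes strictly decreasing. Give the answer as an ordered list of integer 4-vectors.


Interval decomposition of M: I[1,1]^2, I[1,3], I[1,4], I[3,3].
HN type (ℓ=2): μ^(1)=3; μ^(2)=-2

((2, 0, 2, 0); (2, 2, 1, 1))


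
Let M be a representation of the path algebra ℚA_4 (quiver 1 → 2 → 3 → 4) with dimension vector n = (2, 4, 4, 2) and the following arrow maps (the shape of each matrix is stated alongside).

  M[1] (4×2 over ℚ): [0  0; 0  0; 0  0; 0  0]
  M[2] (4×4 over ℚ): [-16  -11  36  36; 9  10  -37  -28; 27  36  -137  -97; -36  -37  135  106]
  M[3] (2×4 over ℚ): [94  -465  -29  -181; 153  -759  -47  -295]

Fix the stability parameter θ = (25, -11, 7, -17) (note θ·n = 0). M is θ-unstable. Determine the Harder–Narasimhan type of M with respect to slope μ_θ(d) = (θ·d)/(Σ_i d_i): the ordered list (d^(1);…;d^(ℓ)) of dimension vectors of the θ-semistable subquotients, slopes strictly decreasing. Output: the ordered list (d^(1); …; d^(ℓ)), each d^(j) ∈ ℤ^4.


Via rank(M_{q-1}∘⋯∘M_p): M ≅ I[1,1]^2, I[2,3]^2, I[2,4]^2.
μ_θ-semistable layers: μ^(1)=25; μ^(2)=7; μ^(3)=-5; μ^(4)=-11

((2, 0, 0, 0); (0, 0, 2, 0); (0, 0, 2, 2); (0, 4, 0, 0))


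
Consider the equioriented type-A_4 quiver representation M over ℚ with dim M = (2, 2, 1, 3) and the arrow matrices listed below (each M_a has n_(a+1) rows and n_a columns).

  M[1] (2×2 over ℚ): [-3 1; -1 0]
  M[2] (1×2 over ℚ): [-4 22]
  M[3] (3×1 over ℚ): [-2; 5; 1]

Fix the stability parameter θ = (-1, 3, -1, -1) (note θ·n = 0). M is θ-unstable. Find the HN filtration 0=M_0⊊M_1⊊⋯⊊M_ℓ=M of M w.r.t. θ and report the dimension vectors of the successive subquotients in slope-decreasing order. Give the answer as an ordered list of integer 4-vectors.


Via rank(M_{q-1}∘⋯∘M_p): M ≅ I[1,2], I[1,4], I[4,4]^2.
μ_θ-semistable layers: μ^(1)=3; μ^(2)=1/3; μ^(3)=-1

((0, 1, 0, 0); (0, 1, 1, 1); (2, 0, 0, 2))


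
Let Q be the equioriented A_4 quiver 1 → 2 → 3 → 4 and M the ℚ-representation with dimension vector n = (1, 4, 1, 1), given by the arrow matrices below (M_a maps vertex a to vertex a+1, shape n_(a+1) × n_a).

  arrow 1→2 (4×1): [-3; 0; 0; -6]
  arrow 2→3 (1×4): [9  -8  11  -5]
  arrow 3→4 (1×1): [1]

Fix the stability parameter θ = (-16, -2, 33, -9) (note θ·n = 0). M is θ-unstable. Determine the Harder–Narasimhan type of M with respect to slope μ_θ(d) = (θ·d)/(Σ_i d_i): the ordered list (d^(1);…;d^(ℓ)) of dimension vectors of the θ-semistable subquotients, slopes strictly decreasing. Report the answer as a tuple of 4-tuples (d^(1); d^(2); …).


Barcode: M ≅ I[1,4], I[2,2]^3. HN layers by μ_θ (3 steps, strictly decreasing):
  μ^(1)=12; μ^(2)=-2; μ^(3)=-16

((0, 0, 1, 1); (0, 4, 0, 0); (1, 0, 0, 0))
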